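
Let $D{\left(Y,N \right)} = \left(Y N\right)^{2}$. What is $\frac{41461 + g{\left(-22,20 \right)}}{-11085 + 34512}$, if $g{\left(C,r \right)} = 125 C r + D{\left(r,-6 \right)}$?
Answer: $\frac{287}{7809} \approx 0.036752$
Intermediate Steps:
$D{\left(Y,N \right)} = N^{2} Y^{2}$ ($D{\left(Y,N \right)} = \left(N Y\right)^{2} = N^{2} Y^{2}$)
$g{\left(C,r \right)} = 36 r^{2} + 125 C r$ ($g{\left(C,r \right)} = 125 C r + \left(-6\right)^{2} r^{2} = 125 C r + 36 r^{2} = 36 r^{2} + 125 C r$)
$\frac{41461 + g{\left(-22,20 \right)}}{-11085 + 34512} = \frac{41461 + 20 \left(36 \cdot 20 + 125 \left(-22\right)\right)}{-11085 + 34512} = \frac{41461 + 20 \left(720 - 2750\right)}{23427} = \left(41461 + 20 \left(-2030\right)\right) \frac{1}{23427} = \left(41461 - 40600\right) \frac{1}{23427} = 861 \cdot \frac{1}{23427} = \frac{287}{7809}$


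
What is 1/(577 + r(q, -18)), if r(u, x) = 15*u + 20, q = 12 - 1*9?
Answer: 1/642 ≈ 0.0015576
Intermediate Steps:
q = 3 (q = 12 - 9 = 3)
r(u, x) = 20 + 15*u
1/(577 + r(q, -18)) = 1/(577 + (20 + 15*3)) = 1/(577 + (20 + 45)) = 1/(577 + 65) = 1/642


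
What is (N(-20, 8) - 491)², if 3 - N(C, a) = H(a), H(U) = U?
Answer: 246016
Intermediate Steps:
N(C, a) = 3 - a
(N(-20, 8) - 491)² = ((3 - 1*8) - 491)² = ((3 - 8) - 491)² = (-5 - 491)² = (-496)² = 246016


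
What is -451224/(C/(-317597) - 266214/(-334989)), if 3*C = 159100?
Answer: -8001066473767332/11130530743 ≈ -7.1884e+5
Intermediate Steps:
C = 159100/3 (C = (1/3)*159100 = 159100/3 ≈ 53033.)
-451224/(C/(-317597) - 266214/(-334989)) = -451224/((159100/3)/(-317597) - 266214/(-334989)) = -451224/((159100/3)*(-1/317597) - 266214*(-1/334989)) = -451224/(-159100/952791 + 88738/111663) = -451224/22261061486/35463833811 = -451224*35463833811/22261061486 = -8001066473767332/11130530743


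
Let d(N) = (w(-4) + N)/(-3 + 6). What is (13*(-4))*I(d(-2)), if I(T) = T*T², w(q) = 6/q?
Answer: 4459/54 ≈ 82.574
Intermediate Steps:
d(N) = -½ + N/3 (d(N) = (6/(-4) + N)/(-3 + 6) = (6*(-¼) + N)/3 = (-3/2 + N)*(⅓) = -½ + N/3)
I(T) = T³
(13*(-4))*I(d(-2)) = (13*(-4))*(-½ + (⅓)*(-2))³ = -52*(-½ - ⅔)³ = -52*(-7/6)³ = -52*(-343/216) = 4459/54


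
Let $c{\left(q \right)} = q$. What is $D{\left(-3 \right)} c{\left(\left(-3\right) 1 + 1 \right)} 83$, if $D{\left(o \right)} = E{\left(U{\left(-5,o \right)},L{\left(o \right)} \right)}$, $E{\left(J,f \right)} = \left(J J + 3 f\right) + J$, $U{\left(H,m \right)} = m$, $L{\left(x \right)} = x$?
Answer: $498$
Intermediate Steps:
$E{\left(J,f \right)} = J + J^{2} + 3 f$ ($E{\left(J,f \right)} = \left(J^{2} + 3 f\right) + J = J + J^{2} + 3 f$)
$D{\left(o \right)} = o^{2} + 4 o$ ($D{\left(o \right)} = o + o^{2} + 3 o = o^{2} + 4 o$)
$D{\left(-3 \right)} c{\left(\left(-3\right) 1 + 1 \right)} 83 = - 3 \left(4 - 3\right) \left(\left(-3\right) 1 + 1\right) 83 = \left(-3\right) 1 \left(-3 + 1\right) 83 = \left(-3\right) \left(-2\right) 83 = 6 \cdot 83 = 498$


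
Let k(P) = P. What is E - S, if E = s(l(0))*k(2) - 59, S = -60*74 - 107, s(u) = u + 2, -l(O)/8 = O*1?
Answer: 4492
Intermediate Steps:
l(O) = -8*O
s(u) = 2 + u
S = -4547 (S = -4440 - 107 = -4547)
E = -55 (E = (2 - 8*0)*2 - 59 = (2 + 0)*2 - 59 = 2*2 - 59 = 4 - 59 = -55)
E - S = -55 - 1*(-4547) = -55 + 4547 = 4492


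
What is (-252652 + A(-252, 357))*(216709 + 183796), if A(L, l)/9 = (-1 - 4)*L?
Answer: -96646662560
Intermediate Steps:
A(L, l) = -45*L (A(L, l) = 9*((-1 - 4)*L) = 9*(-5*L) = -45*L)
(-252652 + A(-252, 357))*(216709 + 183796) = (-252652 - 45*(-252))*(216709 + 183796) = (-252652 + 11340)*400505 = -241312*400505 = -96646662560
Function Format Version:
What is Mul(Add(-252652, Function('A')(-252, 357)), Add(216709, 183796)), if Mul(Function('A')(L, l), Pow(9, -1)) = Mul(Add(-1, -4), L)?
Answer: -96646662560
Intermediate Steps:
Function('A')(L, l) = Mul(-45, L) (Function('A')(L, l) = Mul(9, Mul(Add(-1, -4), L)) = Mul(9, Mul(-5, L)) = Mul(-45, L))
Mul(Add(-252652, Function('A')(-252, 357)), Add(216709, 183796)) = Mul(Add(-252652, Mul(-45, -252)), Add(216709, 183796)) = Mul(Add(-252652, 11340), 400505) = Mul(-241312, 400505) = -96646662560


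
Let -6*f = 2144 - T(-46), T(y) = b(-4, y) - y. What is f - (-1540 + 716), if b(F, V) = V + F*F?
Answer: 1408/3 ≈ 469.33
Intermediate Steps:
b(F, V) = V + F²
T(y) = 16 (T(y) = (y + (-4)²) - y = (y + 16) - y = (16 + y) - y = 16)
f = -1064/3 (f = -(2144 - 1*16)/6 = -(2144 - 16)/6 = -⅙*2128 = -1064/3 ≈ -354.67)
f - (-1540 + 716) = -1064/3 - (-1540 + 716) = -1064/3 - 1*(-824) = -1064/3 + 824 = 1408/3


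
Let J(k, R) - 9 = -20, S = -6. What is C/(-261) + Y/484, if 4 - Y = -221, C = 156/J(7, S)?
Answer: 21863/42108 ≈ 0.51921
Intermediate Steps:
J(k, R) = -11 (J(k, R) = 9 - 20 = -11)
C = -156/11 (C = 156/(-11) = 156*(-1/11) = -156/11 ≈ -14.182)
Y = 225 (Y = 4 - 1*(-221) = 4 + 221 = 225)
C/(-261) + Y/484 = -156/11/(-261) + 225/484 = -156/11*(-1/261) + 225*(1/484) = 52/957 + 225/484 = 21863/42108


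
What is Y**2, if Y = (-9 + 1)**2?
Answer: 4096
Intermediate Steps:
Y = 64 (Y = (-8)**2 = 64)
Y**2 = 64**2 = 4096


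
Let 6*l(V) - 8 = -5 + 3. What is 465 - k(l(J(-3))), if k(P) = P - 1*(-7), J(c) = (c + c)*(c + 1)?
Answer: 457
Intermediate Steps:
J(c) = 2*c*(1 + c) (J(c) = (2*c)*(1 + c) = 2*c*(1 + c))
l(V) = 1 (l(V) = 4/3 + (-5 + 3)/6 = 4/3 + (1/6)*(-2) = 4/3 - 1/3 = 1)
k(P) = 7 + P (k(P) = P + 7 = 7 + P)
465 - k(l(J(-3))) = 465 - (7 + 1) = 465 - 1*8 = 465 - 8 = 457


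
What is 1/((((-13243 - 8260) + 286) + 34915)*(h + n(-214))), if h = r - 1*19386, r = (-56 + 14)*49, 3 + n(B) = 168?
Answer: -1/291479742 ≈ -3.4308e-9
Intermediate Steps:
n(B) = 165 (n(B) = -3 + 168 = 165)
r = -2058 (r = -42*49 = -2058)
h = -21444 (h = -2058 - 1*19386 = -2058 - 19386 = -21444)
1/((((-13243 - 8260) + 286) + 34915)*(h + n(-214))) = 1/((((-13243 - 8260) + 286) + 34915)*(-21444 + 165)) = 1/(((-21503 + 286) + 34915)*(-21279)) = 1/((-21217 + 34915)*(-21279)) = 1/(13698*(-21279)) = 1/(-291479742) = -1/291479742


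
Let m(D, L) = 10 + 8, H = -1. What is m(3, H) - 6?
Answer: 12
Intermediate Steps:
m(D, L) = 18
m(3, H) - 6 = 18 - 6 = 12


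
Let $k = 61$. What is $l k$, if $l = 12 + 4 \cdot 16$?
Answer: $4636$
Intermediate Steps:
$l = 76$ ($l = 12 + 64 = 76$)
$l k = 76 \cdot 61 = 4636$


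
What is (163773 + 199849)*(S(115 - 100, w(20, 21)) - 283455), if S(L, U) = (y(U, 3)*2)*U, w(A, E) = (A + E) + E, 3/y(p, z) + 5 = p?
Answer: -103068100898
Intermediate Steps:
y(p, z) = 3/(-5 + p)
w(A, E) = A + 2*E
S(L, U) = 6*U/(-5 + U) (S(L, U) = ((3/(-5 + U))*2)*U = (6/(-5 + U))*U = 6*U/(-5 + U))
(163773 + 199849)*(S(115 - 100, w(20, 21)) - 283455) = (163773 + 199849)*(6*(20 + 2*21)/(-5 + (20 + 2*21)) - 283455) = 363622*(6*(20 + 42)/(-5 + (20 + 42)) - 283455) = 363622*(6*62/(-5 + 62) - 283455) = 363622*(6*62/57 - 283455) = 363622*(6*62*(1/57) - 283455) = 363622*(124/19 - 283455) = 363622*(-5385521/19) = -103068100898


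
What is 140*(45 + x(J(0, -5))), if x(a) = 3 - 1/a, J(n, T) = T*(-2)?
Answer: 6706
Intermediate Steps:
J(n, T) = -2*T
140*(45 + x(J(0, -5))) = 140*(45 + (3 - 1/((-2*(-5))))) = 140*(45 + (3 - 1/10)) = 140*(45 + (3 - 1*⅒)) = 140*(45 + (3 - ⅒)) = 140*(45 + 29/10) = 140*(479/10) = 6706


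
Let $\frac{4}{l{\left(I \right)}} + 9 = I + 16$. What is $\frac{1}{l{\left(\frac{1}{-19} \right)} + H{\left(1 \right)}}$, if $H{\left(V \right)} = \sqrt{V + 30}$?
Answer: $- \frac{627}{33398} + \frac{1089 \sqrt{31}}{33398} \approx 0.16277$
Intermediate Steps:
$H{\left(V \right)} = \sqrt{30 + V}$
$l{\left(I \right)} = \frac{4}{7 + I}$ ($l{\left(I \right)} = \frac{4}{-9 + \left(I + 16\right)} = \frac{4}{-9 + \left(16 + I\right)} = \frac{4}{7 + I}$)
$\frac{1}{l{\left(\frac{1}{-19} \right)} + H{\left(1 \right)}} = \frac{1}{\frac{4}{7 + \frac{1}{-19}} + \sqrt{30 + 1}} = \frac{1}{\frac{4}{7 - \frac{1}{19}} + \sqrt{31}} = \frac{1}{\frac{4}{\frac{132}{19}} + \sqrt{31}} = \frac{1}{4 \cdot \frac{19}{132} + \sqrt{31}} = \frac{1}{\frac{19}{33} + \sqrt{31}}$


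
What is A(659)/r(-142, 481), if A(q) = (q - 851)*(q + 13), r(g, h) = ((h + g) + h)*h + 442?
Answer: -64512/197431 ≈ -0.32676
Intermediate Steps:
r(g, h) = 442 + h*(g + 2*h) (r(g, h) = ((g + h) + h)*h + 442 = (g + 2*h)*h + 442 = h*(g + 2*h) + 442 = 442 + h*(g + 2*h))
A(q) = (-851 + q)*(13 + q)
A(659)/r(-142, 481) = (-11063 + 659**2 - 838*659)/(442 + 2*481**2 - 142*481) = (-11063 + 434281 - 552242)/(442 + 2*231361 - 68302) = -129024/(442 + 462722 - 68302) = -129024/394862 = -129024*1/394862 = -64512/197431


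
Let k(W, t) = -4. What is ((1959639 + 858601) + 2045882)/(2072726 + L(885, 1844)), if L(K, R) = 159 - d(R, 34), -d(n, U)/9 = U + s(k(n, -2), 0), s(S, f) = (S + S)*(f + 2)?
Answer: 4864122/2073047 ≈ 2.3464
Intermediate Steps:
s(S, f) = 2*S*(2 + f) (s(S, f) = (2*S)*(2 + f) = 2*S*(2 + f))
d(n, U) = 144 - 9*U (d(n, U) = -9*(U + 2*(-4)*(2 + 0)) = -9*(U + 2*(-4)*2) = -9*(U - 16) = -9*(-16 + U) = 144 - 9*U)
L(K, R) = 321 (L(K, R) = 159 - (144 - 9*34) = 159 - (144 - 306) = 159 - 1*(-162) = 159 + 162 = 321)
((1959639 + 858601) + 2045882)/(2072726 + L(885, 1844)) = ((1959639 + 858601) + 2045882)/(2072726 + 321) = (2818240 + 2045882)/2073047 = 4864122*(1/2073047) = 4864122/2073047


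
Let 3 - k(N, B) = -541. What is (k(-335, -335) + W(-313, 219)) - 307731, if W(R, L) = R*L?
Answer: -375734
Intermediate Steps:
k(N, B) = 544 (k(N, B) = 3 - 1*(-541) = 3 + 541 = 544)
W(R, L) = L*R
(k(-335, -335) + W(-313, 219)) - 307731 = (544 + 219*(-313)) - 307731 = (544 - 68547) - 307731 = -68003 - 307731 = -375734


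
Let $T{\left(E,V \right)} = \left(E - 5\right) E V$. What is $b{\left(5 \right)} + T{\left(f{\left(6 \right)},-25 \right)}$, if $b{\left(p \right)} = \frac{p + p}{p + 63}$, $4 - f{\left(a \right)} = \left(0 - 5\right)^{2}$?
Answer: $- \frac{464095}{34} \approx -13650.0$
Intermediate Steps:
$f{\left(a \right)} = -21$ ($f{\left(a \right)} = 4 - \left(0 - 5\right)^{2} = 4 - \left(-5\right)^{2} = 4 - 25 = -21$)
$T{\left(E,V \right)} = E V \left(-5 + E\right)$ ($T{\left(E,V \right)} = \left(-5 + E\right) E V = E \left(-5 + E\right) V = E V \left(-5 + E\right)$)
$b{\left(p \right)} = \frac{2 p}{63 + p}$
$b{\left(5 \right)} + T{\left(f{\left(6 \right)},-25 \right)} = 2 \cdot 5 \frac{1}{63 + 5} - - 525 \left(-5 - 21\right) = 2 \cdot 5 \cdot \frac{1}{68} - \left(-525\right) \left(-26\right) = 2 \cdot 5 \cdot \frac{1}{68} - 13650 = \frac{5}{34} - 13650 = - \frac{464095}{34}$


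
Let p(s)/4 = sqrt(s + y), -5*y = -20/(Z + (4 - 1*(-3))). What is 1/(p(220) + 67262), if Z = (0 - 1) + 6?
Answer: 100893/6786259678 - sqrt(1983)/3393129839 ≈ 1.4854e-5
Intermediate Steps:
Z = 5 (Z = -1 + 6 = 5)
y = 1/3 (y = -(-20)/(5*(5 + (4 - 1*(-3)))) = -(-20)/(5*(5 + (4 + 3))) = -(-20)/(5*(5 + 7)) = -(-20)/(5*12) = -(-20)/60 = -1/5*(-5/3) = 1/3 ≈ 0.33333)
p(s) = 4*sqrt(1/3 + s) (p(s) = 4*sqrt(s + 1/3) = 4*sqrt(1/3 + s))
1/(p(220) + 67262) = 1/(4*sqrt(3 + 9*220)/3 + 67262) = 1/(4*sqrt(3 + 1980)/3 + 67262) = 1/(4*sqrt(1983)/3 + 67262) = 1/(67262 + 4*sqrt(1983)/3)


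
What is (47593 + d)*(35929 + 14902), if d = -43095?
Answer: 228637838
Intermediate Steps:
(47593 + d)*(35929 + 14902) = (47593 - 43095)*(35929 + 14902) = 4498*50831 = 228637838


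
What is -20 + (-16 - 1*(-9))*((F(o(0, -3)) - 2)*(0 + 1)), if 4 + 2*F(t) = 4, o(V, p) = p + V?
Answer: -6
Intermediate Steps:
o(V, p) = V + p
F(t) = 0 (F(t) = -2 + (1/2)*4 = -2 + 2 = 0)
-20 + (-16 - 1*(-9))*((F(o(0, -3)) - 2)*(0 + 1)) = -20 + (-16 - 1*(-9))*((0 - 2)*(0 + 1)) = -20 + (-16 + 9)*(-2*1) = -20 - 7*(-2) = -20 + 14 = -6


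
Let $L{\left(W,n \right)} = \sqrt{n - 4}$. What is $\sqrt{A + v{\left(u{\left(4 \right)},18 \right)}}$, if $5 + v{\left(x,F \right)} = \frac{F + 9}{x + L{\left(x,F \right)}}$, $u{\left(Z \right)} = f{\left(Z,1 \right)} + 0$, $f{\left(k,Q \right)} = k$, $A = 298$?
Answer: $\frac{\sqrt{1199 + 293 \sqrt{14}}}{\sqrt{4 + \sqrt{14}}} \approx 17.219$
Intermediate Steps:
$L{\left(W,n \right)} = \sqrt{-4 + n}$
$u{\left(Z \right)} = Z$ ($u{\left(Z \right)} = Z + 0 = Z$)
$v{\left(x,F \right)} = -5 + \frac{9 + F}{x + \sqrt{-4 + F}}$ ($v{\left(x,F \right)} = -5 + \frac{F + 9}{x + \sqrt{-4 + F}} = -5 + \frac{9 + F}{x + \sqrt{-4 + F}}$)
$\sqrt{A + v{\left(u{\left(4 \right)},18 \right)}} = \sqrt{298 + \frac{9 + 18 - 20 - 5 \sqrt{-4 + 18}}{4 + \sqrt{-4 + 18}}} = \sqrt{298 + \frac{9 + 18 - 20 - 5 \sqrt{14}}{4 + \sqrt{14}}} = \sqrt{298 + \frac{7 - 5 \sqrt{14}}{4 + \sqrt{14}}}$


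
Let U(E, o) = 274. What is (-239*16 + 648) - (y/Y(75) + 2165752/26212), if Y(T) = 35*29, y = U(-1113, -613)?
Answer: -21675868012/6651295 ≈ -3258.9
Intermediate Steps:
y = 274
Y(T) = 1015
(-239*16 + 648) - (y/Y(75) + 2165752/26212) = (-239*16 + 648) - (274/1015 + 2165752/26212) = (-3824 + 648) - (274*(1/1015) + 2165752*(1/26212)) = -3176 - (274/1015 + 541438/6553) = -3176 - 1*551355092/6651295 = -3176 - 551355092/6651295 = -21675868012/6651295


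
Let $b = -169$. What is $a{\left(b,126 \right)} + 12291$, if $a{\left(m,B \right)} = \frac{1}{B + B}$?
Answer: $\frac{3097333}{252} \approx 12291.0$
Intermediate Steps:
$a{\left(m,B \right)} = \frac{1}{2 B}$
$a{\left(b,126 \right)} + 12291 = \frac{1}{2 \cdot 126} + 12291 = \frac{1}{2} \cdot \frac{1}{126} + 12291 = \frac{1}{252} + 12291 = \frac{3097333}{252}$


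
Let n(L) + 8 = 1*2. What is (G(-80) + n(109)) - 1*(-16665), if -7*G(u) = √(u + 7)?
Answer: 16659 - I*√73/7 ≈ 16659.0 - 1.2206*I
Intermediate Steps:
G(u) = -√(7 + u)/7 (G(u) = -√(u + 7)/7 = -√(7 + u)/7)
n(L) = -6 (n(L) = -8 + 1*2 = -8 + 2 = -6)
(G(-80) + n(109)) - 1*(-16665) = (-√(7 - 80)/7 - 6) - 1*(-16665) = (-I*√73/7 - 6) + 16665 = (-6 - I*√73/7) + 16665 = 16659 - I*√73/7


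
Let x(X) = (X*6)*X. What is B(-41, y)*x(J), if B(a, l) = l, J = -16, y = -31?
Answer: -47616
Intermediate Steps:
x(X) = 6*X² (x(X) = (6*X)*X = 6*X²)
B(-41, y)*x(J) = -186*(-16)² = -186*256 = -31*1536 = -47616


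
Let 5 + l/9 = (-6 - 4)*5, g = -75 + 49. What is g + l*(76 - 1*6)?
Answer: -34676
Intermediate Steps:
g = -26
l = -495 (l = -45 + 9*((-6 - 4)*5) = -45 + 9*(-10*5) = -45 + 9*(-50) = -45 - 450 = -495)
g + l*(76 - 1*6) = -26 - 495*(76 - 1*6) = -26 - 495*(76 - 6) = -26 - 495*70 = -26 - 34650 = -34676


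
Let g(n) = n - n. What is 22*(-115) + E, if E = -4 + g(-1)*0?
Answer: -2534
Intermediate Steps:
g(n) = 0
E = -4 (E = -4 + 0*0 = -4 + 0 = -4)
22*(-115) + E = 22*(-115) - 4 = -2530 - 4 = -2534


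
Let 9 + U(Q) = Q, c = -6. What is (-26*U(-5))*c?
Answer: -2184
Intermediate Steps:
U(Q) = -9 + Q
(-26*U(-5))*c = -26*(-9 - 5)*(-6) = -26*(-14)*(-6) = 364*(-6) = -2184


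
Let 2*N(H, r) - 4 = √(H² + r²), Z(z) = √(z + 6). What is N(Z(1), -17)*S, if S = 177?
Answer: 354 + 177*√74 ≈ 1876.6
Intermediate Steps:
Z(z) = √(6 + z)
N(H, r) = 2 + √(H² + r²)/2
N(Z(1), -17)*S = (2 + √((√(6 + 1))² + (-17)²)/2)*177 = (2 + √((√7)² + 289)/2)*177 = (2 + √(7 + 289)/2)*177 = (2 + √296/2)*177 = (2 + (2*√74)/2)*177 = (2 + √74)*177 = 354 + 177*√74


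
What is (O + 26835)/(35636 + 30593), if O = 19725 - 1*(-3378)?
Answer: 49938/66229 ≈ 0.75402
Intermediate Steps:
O = 23103 (O = 19725 + 3378 = 23103)
(O + 26835)/(35636 + 30593) = (23103 + 26835)/(35636 + 30593) = 49938/66229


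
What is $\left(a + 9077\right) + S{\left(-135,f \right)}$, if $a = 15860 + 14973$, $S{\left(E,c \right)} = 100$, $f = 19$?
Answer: $40010$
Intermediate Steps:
$a = 30833$
$\left(a + 9077\right) + S{\left(-135,f \right)} = \left(30833 + 9077\right) + 100 = 39910 + 100 = 40010$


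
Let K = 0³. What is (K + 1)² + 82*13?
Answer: 1067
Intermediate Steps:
K = 0
(K + 1)² + 82*13 = (0 + 1)² + 82*13 = 1² + 1066 = 1 + 1066 = 1067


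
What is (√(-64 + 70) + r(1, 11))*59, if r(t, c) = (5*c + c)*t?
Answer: 3894 + 59*√6 ≈ 4038.5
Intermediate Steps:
r(t, c) = 6*c*t (r(t, c) = (6*c)*t = 6*c*t)
(√(-64 + 70) + r(1, 11))*59 = (√(-64 + 70) + 6*11*1)*59 = (√6 + 66)*59 = (66 + √6)*59 = 3894 + 59*√6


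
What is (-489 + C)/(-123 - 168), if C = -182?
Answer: 671/291 ≈ 2.3058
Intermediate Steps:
(-489 + C)/(-123 - 168) = (-489 - 182)/(-123 - 168) = -671/(-291) = -671*(-1/291) = 671/291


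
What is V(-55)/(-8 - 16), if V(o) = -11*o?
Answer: -605/24 ≈ -25.208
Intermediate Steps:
V(-55)/(-8 - 16) = (-11*(-55))/(-8 - 16) = 605/(-24) = 605*(-1/24) = -605/24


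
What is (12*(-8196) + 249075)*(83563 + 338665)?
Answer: 63639470844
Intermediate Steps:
(12*(-8196) + 249075)*(83563 + 338665) = (-98352 + 249075)*422228 = 150723*422228 = 63639470844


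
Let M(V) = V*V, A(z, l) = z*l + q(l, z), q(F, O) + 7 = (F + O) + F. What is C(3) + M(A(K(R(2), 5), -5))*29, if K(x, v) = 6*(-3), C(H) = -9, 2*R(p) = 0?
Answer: 87716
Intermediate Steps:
R(p) = 0 (R(p) = (½)*0 = 0)
q(F, O) = -7 + O + 2*F (q(F, O) = -7 + ((F + O) + F) = -7 + (O + 2*F) = -7 + O + 2*F)
K(x, v) = -18
A(z, l) = -7 + z + 2*l + l*z (A(z, l) = z*l + (-7 + z + 2*l) = l*z + (-7 + z + 2*l) = -7 + z + 2*l + l*z)
M(V) = V²
C(3) + M(A(K(R(2), 5), -5))*29 = -9 + (-7 - 18 + 2*(-5) - 5*(-18))²*29 = -9 + (-7 - 18 - 10 + 90)²*29 = -9 + 55²*29 = -9 + 3025*29 = -9 + 87725 = 87716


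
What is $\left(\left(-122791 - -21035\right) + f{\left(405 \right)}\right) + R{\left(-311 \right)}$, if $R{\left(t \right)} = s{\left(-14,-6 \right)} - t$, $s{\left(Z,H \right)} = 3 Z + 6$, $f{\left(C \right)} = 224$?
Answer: $-101257$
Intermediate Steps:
$s{\left(Z,H \right)} = 6 + 3 Z$
$R{\left(t \right)} = -36 - t$ ($R{\left(t \right)} = \left(6 + 3 \left(-14\right)\right) - t = \left(6 - 42\right) - t = -36 - t$)
$\left(\left(-122791 - -21035\right) + f{\left(405 \right)}\right) + R{\left(-311 \right)} = \left(\left(-122791 - -21035\right) + 224\right) - -275 = \left(\left(-122791 + 21035\right) + 224\right) + \left(-36 + 311\right) = \left(-101756 + 224\right) + 275 = -101532 + 275 = -101257$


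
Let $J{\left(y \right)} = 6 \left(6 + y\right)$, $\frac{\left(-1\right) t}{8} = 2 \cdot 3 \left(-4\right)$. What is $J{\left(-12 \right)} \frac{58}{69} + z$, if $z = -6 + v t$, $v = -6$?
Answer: $- \frac{27330}{23} \approx -1188.3$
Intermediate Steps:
$t = 192$ ($t = - 8 \cdot 2 \cdot 3 \left(-4\right) = - 8 \cdot 6 \left(-4\right) = \left(-8\right) \left(-24\right) = 192$)
$z = -1158$ ($z = -6 - 1152 = -1158$)
$J{\left(y \right)} = 36 + 6 y$
$J{\left(-12 \right)} \frac{58}{69} + z = \left(36 + 6 \left(-12\right)\right) \frac{58}{69} - 1158 = \left(36 - 72\right) 58 \cdot \frac{1}{69} - 1158 = \left(-36\right) \frac{58}{69} - 1158 = - \frac{696}{23} - 1158 = - \frac{27330}{23}$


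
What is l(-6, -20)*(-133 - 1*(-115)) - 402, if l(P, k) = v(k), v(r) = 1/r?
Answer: -4011/10 ≈ -401.10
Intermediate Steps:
l(P, k) = 1/k
l(-6, -20)*(-133 - 1*(-115)) - 402 = (-133 - 1*(-115))/(-20) - 402 = -(-133 + 115)/20 - 402 = -1/20*(-18) - 402 = 9/10 - 402 = -4011/10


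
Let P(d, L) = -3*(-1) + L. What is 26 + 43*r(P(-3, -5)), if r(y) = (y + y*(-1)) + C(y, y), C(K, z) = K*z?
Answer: 198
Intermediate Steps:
P(d, L) = 3 + L
r(y) = y² (r(y) = (y + y*(-1)) + y*y = (y - y) + y² = 0 + y² = y²)
26 + 43*r(P(-3, -5)) = 26 + 43*(3 - 5)² = 26 + 43*(-2)² = 26 + 43*4 = 26 + 172 = 198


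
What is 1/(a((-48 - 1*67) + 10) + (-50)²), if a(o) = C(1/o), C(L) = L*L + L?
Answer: 11025/27562396 ≈ 0.00040000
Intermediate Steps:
C(L) = L + L² (C(L) = L² + L = L + L²)
a(o) = (1 + 1/o)/o
1/(a((-48 - 1*67) + 10) + (-50)²) = 1/((1 + ((-48 - 1*67) + 10))/((-48 - 1*67) + 10)² + (-50)²) = 1/((1 + ((-48 - 67) + 10))/((-48 - 67) + 10)² + 2500) = 1/((1 + (-115 + 10))/(-115 + 10)² + 2500) = 1/((1 - 105)/(-105)² + 2500) = 1/((1/11025)*(-104) + 2500) = 1/(-104/11025 + 2500) = 1/(27562396/11025) = 11025/27562396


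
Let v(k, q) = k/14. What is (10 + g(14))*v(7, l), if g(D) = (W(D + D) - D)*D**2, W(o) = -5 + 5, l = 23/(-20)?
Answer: -1367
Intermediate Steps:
l = -23/20 (l = 23*(-1/20) = -23/20 ≈ -1.1500)
W(o) = 0
g(D) = -D**3 (g(D) = (0 - D)*D**2 = (-D)*D**2 = -D**3)
v(k, q) = k/14 (v(k, q) = k*(1/14) = k/14)
(10 + g(14))*v(7, l) = (10 - 1*14**3)*((1/14)*7) = (10 - 1*2744)*(1/2) = (10 - 2744)*(1/2) = -2734*1/2 = -1367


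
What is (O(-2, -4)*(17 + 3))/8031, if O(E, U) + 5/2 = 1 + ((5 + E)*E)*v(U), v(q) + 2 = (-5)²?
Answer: -930/2677 ≈ -0.34740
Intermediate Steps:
v(q) = 23 (v(q) = -2 + (-5)² = -2 + 25 = 23)
O(E, U) = -3/2 + 23*E*(5 + E) (O(E, U) = -5/2 + (1 + ((5 + E)*E)*23) = -5/2 + (1 + (E*(5 + E))*23) = -5/2 + (1 + 23*E*(5 + E)) = -3/2 + 23*E*(5 + E))
(O(-2, -4)*(17 + 3))/8031 = ((-3/2 + 23*(-2)² + 115*(-2))*(17 + 3))/8031 = ((-3/2 + 23*4 - 230)*20)/8031 = ((-3/2 + 92 - 230)*20)/8031 = (-279/2*20)/8031 = (1/8031)*(-2790) = -930/2677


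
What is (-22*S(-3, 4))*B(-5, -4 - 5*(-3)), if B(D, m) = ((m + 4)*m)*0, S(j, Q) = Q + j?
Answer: 0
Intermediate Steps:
B(D, m) = 0 (B(D, m) = ((4 + m)*m)*0 = (m*(4 + m))*0 = 0)
(-22*S(-3, 4))*B(-5, -4 - 5*(-3)) = -22*(4 - 3)*0 = -22*1*0 = -22*0 = 0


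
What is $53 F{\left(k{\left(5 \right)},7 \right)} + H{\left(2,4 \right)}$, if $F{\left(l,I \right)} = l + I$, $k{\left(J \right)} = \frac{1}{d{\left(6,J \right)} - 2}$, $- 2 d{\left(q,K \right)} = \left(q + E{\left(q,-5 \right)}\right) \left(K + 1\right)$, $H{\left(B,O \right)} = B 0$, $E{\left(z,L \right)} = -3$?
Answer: $\frac{4028}{11} \approx 366.18$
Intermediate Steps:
$H{\left(B,O \right)} = 0$
$d{\left(q,K \right)} = - \frac{\left(1 + K\right) \left(-3 + q\right)}{2}$ ($d{\left(q,K \right)} = - \frac{\left(q - 3\right) \left(K + 1\right)}{2} = - \frac{\left(-3 + q\right) \left(1 + K\right)}{2} = - \frac{\left(1 + K\right) \left(-3 + q\right)}{2}$)
$k{\left(J \right)} = \frac{1}{- \frac{7}{2} - \frac{3 J}{2}}$ ($k{\left(J \right)} = \frac{1}{\left(\frac{3}{2} - 3 + \frac{3 J}{2} - \frac{1}{2} J 6\right) - 2} = \frac{1}{\left(\frac{3}{2} - 3 + \frac{3 J}{2} - 3 J\right) - 2} = \frac{1}{\left(- \frac{3}{2} - \frac{3 J}{2}\right) - 2} = \frac{1}{- \frac{7}{2} - \frac{3 J}{2}}$)
$F{\left(l,I \right)} = I + l$
$53 F{\left(k{\left(5 \right)},7 \right)} + H{\left(2,4 \right)} = 53 \left(7 - \frac{2}{7 + 3 \cdot 5}\right) + 0 = 53 \left(7 - \frac{2}{7 + 15}\right) + 0 = 53 \left(7 - \frac{2}{22}\right) + 0 = 53 \left(7 - \frac{1}{11}\right) + 0 = 53 \cdot \frac{76}{11} + 0 = \frac{4028}{11} + 0 = \frac{4028}{11}$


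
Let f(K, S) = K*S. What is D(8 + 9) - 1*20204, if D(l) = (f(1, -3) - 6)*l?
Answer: -20357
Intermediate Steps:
D(l) = -9*l (D(l) = (1*(-3) - 6)*l = (-3 - 6)*l = -9*l)
D(8 + 9) - 1*20204 = -9*(8 + 9) - 1*20204 = -9*17 - 20204 = -153 - 20204 = -20357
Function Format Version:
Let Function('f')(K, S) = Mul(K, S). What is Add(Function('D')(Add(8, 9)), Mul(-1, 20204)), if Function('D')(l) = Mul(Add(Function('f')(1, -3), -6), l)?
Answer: -20357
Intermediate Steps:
Function('D')(l) = Mul(-9, l) (Function('D')(l) = Mul(Add(Mul(1, -3), -6), l) = Mul(Add(-3, -6), l) = Mul(-9, l))
Add(Function('D')(Add(8, 9)), Mul(-1, 20204)) = Add(Mul(-9, Add(8, 9)), Mul(-1, 20204)) = Add(Mul(-9, 17), -20204) = Add(-153, -20204) = -20357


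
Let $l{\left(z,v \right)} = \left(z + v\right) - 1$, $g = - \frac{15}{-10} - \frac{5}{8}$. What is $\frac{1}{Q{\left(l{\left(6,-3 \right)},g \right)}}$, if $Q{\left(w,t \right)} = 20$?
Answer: $\frac{1}{20} \approx 0.05$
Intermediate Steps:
$g = \frac{7}{8}$ ($g = \left(-15\right) \left(- \frac{1}{10}\right) - \frac{5}{8} = \frac{3}{2} - \frac{5}{8} = \frac{7}{8} \approx 0.875$)
$l{\left(z,v \right)} = -1 + v + z$ ($l{\left(z,v \right)} = \left(v + z\right) - 1 = -1 + v + z$)
$\frac{1}{Q{\left(l{\left(6,-3 \right)},g \right)}} = \frac{1}{20}$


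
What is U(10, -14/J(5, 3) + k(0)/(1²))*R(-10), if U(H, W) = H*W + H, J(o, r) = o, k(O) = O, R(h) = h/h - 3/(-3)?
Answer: -36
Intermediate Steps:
R(h) = 2 (R(h) = 1 - 3*(-⅓) = 1 + 1 = 2)
U(H, W) = H + H*W
U(10, -14/J(5, 3) + k(0)/(1²))*R(-10) = (10*(1 + (-14/5 + 0/(1²))))*2 = (10*(1 + (-14*⅕ + 0/1)))*2 = (10*(1 + (-14/5 + 0*1)))*2 = (10*(1 + (-14/5 + 0)))*2 = (10*(1 - 14/5))*2 = (10*(-9/5))*2 = -18*2 = -36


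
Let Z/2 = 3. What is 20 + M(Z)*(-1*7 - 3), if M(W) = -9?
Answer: 110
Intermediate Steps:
Z = 6 (Z = 2*3 = 6)
20 + M(Z)*(-1*7 - 3) = 20 - 9*(-1*7 - 3) = 20 - 9*(-7 - 3) = 20 - 9*(-10) = 20 + 90 = 110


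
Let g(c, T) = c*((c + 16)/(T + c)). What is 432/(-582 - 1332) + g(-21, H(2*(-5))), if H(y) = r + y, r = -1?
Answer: -35799/10208 ≈ -3.5070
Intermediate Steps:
H(y) = -1 + y
g(c, T) = c*(16 + c)/(T + c) (g(c, T) = c*((16 + c)/(T + c)) = c*(16 + c)/(T + c))
432/(-582 - 1332) + g(-21, H(2*(-5))) = 432/(-582 - 1332) - 21*(16 - 21)/((-1 + 2*(-5)) - 21) = 432/(-1914) - 21*(-5)/((-1 - 10) - 21) = -1/1914*432 - 21*(-5)/(-11 - 21) = -72/319 - 21*(-5)/(-32) = -72/319 - 21*(-1/32)*(-5) = -72/319 - 105/32 = -35799/10208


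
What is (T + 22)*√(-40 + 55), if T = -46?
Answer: -24*√15 ≈ -92.952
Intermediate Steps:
(T + 22)*√(-40 + 55) = (-46 + 22)*√(-40 + 55) = -24*√15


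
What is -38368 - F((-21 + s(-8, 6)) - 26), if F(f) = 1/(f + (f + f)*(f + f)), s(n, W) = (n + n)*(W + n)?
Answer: -33955681/885 ≈ -38368.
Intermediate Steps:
s(n, W) = 2*n*(W + n) (s(n, W) = (2*n)*(W + n) = 2*n*(W + n))
F(f) = 1/(f + 4*f²) (F(f) = 1/(f + (2*f)*(2*f)) = 1/(f + 4*f²))
-38368 - F((-21 + s(-8, 6)) - 26) = -38368 - 1/(((-21 + 2*(-8)*(6 - 8)) - 26)*(1 + 4*((-21 + 2*(-8)*(6 - 8)) - 26))) = -38368 - 1/(((-21 + 2*(-8)*(-2)) - 26)*(1 + 4*((-21 + 2*(-8)*(-2)) - 26))) = -38368 - 1/(((-21 + 32) - 26)*(1 + 4*((-21 + 32) - 26))) = -38368 - 1/((11 - 26)*(1 + 4*(11 - 26))) = -38368 - 1/((-15)*(1 + 4*(-15))) = -38368 - (-1)/(15*(1 - 60)) = -38368 - (-1)/(15*(-59)) = -38368 - (-1)*(-1)/(15*59) = -38368 - 1*1/885 = -38368 - 1/885 = -33955681/885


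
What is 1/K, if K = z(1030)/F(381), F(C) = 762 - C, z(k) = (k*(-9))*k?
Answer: -127/3182700 ≈ -3.9903e-5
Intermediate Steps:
z(k) = -9*k² (z(k) = (-9*k)*k = -9*k²)
K = -3182700/127 (K = (-9*1030²)/(762 - 1*381) = (-9*1060900)/(762 - 381) = -9548100/381 = -9548100*1/381 = -3182700/127 ≈ -25061.)
1/K = 1/(-3182700/127) = -127/3182700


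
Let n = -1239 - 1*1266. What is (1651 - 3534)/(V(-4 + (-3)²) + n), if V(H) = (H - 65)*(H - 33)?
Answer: 1883/825 ≈ 2.2824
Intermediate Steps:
n = -2505 (n = -1239 - 1266 = -2505)
V(H) = (-65 + H)*(-33 + H)
(1651 - 3534)/(V(-4 + (-3)²) + n) = (1651 - 3534)/((2145 + (-4 + (-3)²)² - 98*(-4 + (-3)²)) - 2505) = -1883/((2145 + (-4 + 9)² - 98*(-4 + 9)) - 2505) = -1883/((2145 + 5² - 98*5) - 2505) = -1883/((2145 + 25 - 490) - 2505) = -1883/(1680 - 2505) = -1883/(-825) = -1883*(-1/825) = 1883/825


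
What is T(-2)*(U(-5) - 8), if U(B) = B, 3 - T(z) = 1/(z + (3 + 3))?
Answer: -143/4 ≈ -35.750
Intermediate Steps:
T(z) = 3 - 1/(6 + z) (T(z) = 3 - 1/(z + (3 + 3)) = 3 - 1/(z + 6) = 3 - 1/(6 + z))
T(-2)*(U(-5) - 8) = ((17 + 3*(-2))/(6 - 2))*(-5 - 8) = ((17 - 6)/4)*(-13) = ((¼)*11)*(-13) = (11/4)*(-13) = -143/4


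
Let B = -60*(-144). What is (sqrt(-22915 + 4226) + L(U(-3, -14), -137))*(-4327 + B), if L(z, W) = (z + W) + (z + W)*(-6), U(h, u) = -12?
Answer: 3213185 + 4313*I*sqrt(18689) ≈ 3.2132e+6 + 5.8962e+5*I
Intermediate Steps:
B = 8640
L(z, W) = -5*W - 5*z (L(z, W) = (W + z) + (W + z)*(-6) = (W + z) + (-6*W - 6*z) = -5*W - 5*z)
(sqrt(-22915 + 4226) + L(U(-3, -14), -137))*(-4327 + B) = (sqrt(-22915 + 4226) + (-5*(-137) - 5*(-12)))*(-4327 + 8640) = (sqrt(-18689) + (685 + 60))*4313 = (I*sqrt(18689) + 745)*4313 = (745 + I*sqrt(18689))*4313 = 3213185 + 4313*I*sqrt(18689)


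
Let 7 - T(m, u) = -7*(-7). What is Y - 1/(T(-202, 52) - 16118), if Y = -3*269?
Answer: -13041119/16160 ≈ -807.00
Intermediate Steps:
T(m, u) = -42 (T(m, u) = 7 - (-7)*(-7) = 7 - 1*49 = 7 - 49 = -42)
Y = -807
Y - 1/(T(-202, 52) - 16118) = -807 - 1/(-42 - 16118) = -807 - 1/(-16160) = -807 - 1*(-1/16160) = -807 + 1/16160 = -13041119/16160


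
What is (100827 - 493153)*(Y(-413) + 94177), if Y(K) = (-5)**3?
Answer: -36899044952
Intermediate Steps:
Y(K) = -125
(100827 - 493153)*(Y(-413) + 94177) = (100827 - 493153)*(-125 + 94177) = -392326*94052 = -36899044952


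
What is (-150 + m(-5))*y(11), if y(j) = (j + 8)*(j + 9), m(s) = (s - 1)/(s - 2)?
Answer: -396720/7 ≈ -56674.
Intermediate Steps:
m(s) = (-1 + s)/(-2 + s)
y(j) = (8 + j)*(9 + j)
(-150 + m(-5))*y(11) = (-150 + (-1 - 5)/(-2 - 5))*(72 + 11² + 17*11) = (-150 - 6/(-7))*(72 + 121 + 187) = (-150 - ⅐*(-6))*380 = (-150 + 6/7)*380 = -1044/7*380 = -396720/7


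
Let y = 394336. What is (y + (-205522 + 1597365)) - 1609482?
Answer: 176697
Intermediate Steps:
(y + (-205522 + 1597365)) - 1609482 = (394336 + (-205522 + 1597365)) - 1609482 = (394336 + 1391843) - 1609482 = 1786179 - 1609482 = 176697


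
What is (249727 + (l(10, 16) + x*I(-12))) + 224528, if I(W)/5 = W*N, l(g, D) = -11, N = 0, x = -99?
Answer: 474244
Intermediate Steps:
I(W) = 0 (I(W) = 5*(W*0) = 5*0 = 0)
(249727 + (l(10, 16) + x*I(-12))) + 224528 = (249727 + (-11 - 99*0)) + 224528 = (249727 + (-11 + 0)) + 224528 = (249727 - 11) + 224528 = 249716 + 224528 = 474244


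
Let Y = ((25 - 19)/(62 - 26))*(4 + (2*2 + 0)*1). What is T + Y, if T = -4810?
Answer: -14426/3 ≈ -4808.7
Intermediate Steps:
Y = 4/3 (Y = (6/36)*(4 + (4 + 0)*1) = (6*(1/36))*(4 + 4*1) = (4 + 4)/6 = (1/6)*8 = 4/3 ≈ 1.3333)
T + Y = -4810 + 4/3 = -14426/3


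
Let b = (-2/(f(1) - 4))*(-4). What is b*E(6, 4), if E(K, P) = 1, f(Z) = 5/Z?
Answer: 8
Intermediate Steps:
b = 8 (b = (-2/(5/1 - 4))*(-4) = (-2/(5*1 - 4))*(-4) = (-2/(5 - 4))*(-4) = (-2/1)*(-4) = (1*(-2))*(-4) = -2*(-4) = 8)
b*E(6, 4) = 8*1 = 8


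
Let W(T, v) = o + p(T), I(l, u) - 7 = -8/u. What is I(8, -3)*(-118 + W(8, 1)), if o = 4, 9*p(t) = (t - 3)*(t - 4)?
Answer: -29174/27 ≈ -1080.5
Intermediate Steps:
p(t) = (-4 + t)*(-3 + t)/9 (p(t) = ((t - 3)*(t - 4))/9 = ((-3 + t)*(-4 + t))/9 = ((-4 + t)*(-3 + t))/9 = (-4 + t)*(-3 + t)/9)
I(l, u) = 7 - 8/u
W(T, v) = 16/3 - 7*T/9 + T²/9 (W(T, v) = 4 + (4/3 - 7*T/9 + T²/9) = 16/3 - 7*T/9 + T²/9)
I(8, -3)*(-118 + W(8, 1)) = (7 - 8/(-3))*(-118 + (16/3 - 7/9*8 + (⅑)*8²)) = (7 - 8*(-⅓))*(-118 + (16/3 - 56/9 + (⅑)*64)) = (7 + 8/3)*(-118 + (16/3 - 56/9 + 64/9)) = 29*(-118 + 56/9)/3 = (29/3)*(-1006/9) = -29174/27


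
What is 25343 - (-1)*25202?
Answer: 50545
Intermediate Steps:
25343 - (-1)*25202 = 25343 - 1*(-25202) = 25343 + 25202 = 50545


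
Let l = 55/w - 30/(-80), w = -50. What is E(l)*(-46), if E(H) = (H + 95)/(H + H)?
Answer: 86733/29 ≈ 2990.8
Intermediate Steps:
l = -29/40 (l = 55/(-50) - 30/(-80) = 55*(-1/50) - 30*(-1/80) = -11/10 + 3/8 = -29/40 ≈ -0.72500)
E(H) = (95 + H)/(2*H) (E(H) = (95 + H)/((2*H)) = (95 + H)*(1/(2*H)) = (95 + H)/(2*H))
E(l)*(-46) = ((95 - 29/40)/(2*(-29/40)))*(-46) = ((½)*(-40/29)*(3771/40))*(-46) = -3771/58*(-46) = 86733/29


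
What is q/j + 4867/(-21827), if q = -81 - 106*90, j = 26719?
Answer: -340038940/583195613 ≈ -0.58306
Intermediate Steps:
q = -9621 (q = -81 - 9540 = -9621)
q/j + 4867/(-21827) = -9621/26719 + 4867/(-21827) = -9621*1/26719 + 4867*(-1/21827) = -9621/26719 - 4867/21827 = -340038940/583195613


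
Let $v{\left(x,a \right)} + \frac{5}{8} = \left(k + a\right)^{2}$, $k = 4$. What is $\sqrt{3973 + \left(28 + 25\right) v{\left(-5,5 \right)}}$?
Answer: $\frac{97 \sqrt{14}}{4} \approx 90.735$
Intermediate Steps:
$v{\left(x,a \right)} = - \frac{5}{8} + \left(4 + a\right)^{2}$
$\sqrt{3973 + \left(28 + 25\right) v{\left(-5,5 \right)}} = \sqrt{3973 + \left(28 + 25\right) \left(- \frac{5}{8} + \left(4 + 5\right)^{2}\right)} = \sqrt{3973 + 53 \left(- \frac{5}{8} + 9^{2}\right)} = \sqrt{3973 + 53 \left(- \frac{5}{8} + 81\right)} = \sqrt{3973 + 53 \cdot \frac{643}{8}} = \sqrt{3973 + \frac{34079}{8}} = \sqrt{\frac{65863}{8}} = \frac{97 \sqrt{14}}{4}$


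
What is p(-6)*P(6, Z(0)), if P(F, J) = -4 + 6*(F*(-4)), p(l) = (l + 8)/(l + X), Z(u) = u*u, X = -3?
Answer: 296/9 ≈ 32.889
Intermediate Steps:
Z(u) = u²
p(l) = (8 + l)/(-3 + l) (p(l) = (l + 8)/(l - 3) = (8 + l)/(-3 + l))
P(F, J) = -4 - 24*F (P(F, J) = -4 + 6*(-4*F) = -4 - 24*F)
p(-6)*P(6, Z(0)) = ((8 - 6)/(-3 - 6))*(-4 - 24*6) = (2/(-9))*(-4 - 144) = -⅑*2*(-148) = -2/9*(-148) = 296/9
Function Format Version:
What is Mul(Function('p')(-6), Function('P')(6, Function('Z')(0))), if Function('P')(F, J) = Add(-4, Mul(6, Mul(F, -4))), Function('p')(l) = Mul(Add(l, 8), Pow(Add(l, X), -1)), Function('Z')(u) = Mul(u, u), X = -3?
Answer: Rational(296, 9) ≈ 32.889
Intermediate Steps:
Function('Z')(u) = Pow(u, 2)
Function('p')(l) = Mul(Pow(Add(-3, l), -1), Add(8, l)) (Function('p')(l) = Mul(Add(l, 8), Pow(Add(l, -3), -1)) = Mul(Add(8, l), Pow(Add(-3, l), -1)) = Mul(Pow(Add(-3, l), -1), Add(8, l)))
Function('P')(F, J) = Add(-4, Mul(-24, F)) (Function('P')(F, J) = Add(-4, Mul(6, Mul(-4, F))) = Add(-4, Mul(-24, F)))
Mul(Function('p')(-6), Function('P')(6, Function('Z')(0))) = Mul(Mul(Pow(Add(-3, -6), -1), Add(8, -6)), Add(-4, Mul(-24, 6))) = Mul(Mul(Pow(-9, -1), 2), Add(-4, -144)) = Mul(Mul(Rational(-1, 9), 2), -148) = Mul(Rational(-2, 9), -148) = Rational(296, 9)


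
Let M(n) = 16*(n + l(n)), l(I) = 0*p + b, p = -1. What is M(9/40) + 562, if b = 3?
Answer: 3068/5 ≈ 613.60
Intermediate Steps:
l(I) = 3 (l(I) = 0*(-1) + 3 = 0 + 3 = 3)
M(n) = 48 + 16*n (M(n) = 16*(n + 3) = 16*(3 + n) = 48 + 16*n)
M(9/40) + 562 = (48 + 16*(9/40)) + 562 = (48 + 18/5) + 562 = 258/5 + 562 = 3068/5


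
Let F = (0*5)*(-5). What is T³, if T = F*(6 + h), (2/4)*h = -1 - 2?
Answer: 0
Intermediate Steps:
h = -6 (h = 2*(-1 - 2) = 2*(-3) = -6)
F = 0 (F = 0*(-5) = 0)
T = 0 (T = 0*(6 - 6) = 0*0 = 0)
T³ = 0³ = 0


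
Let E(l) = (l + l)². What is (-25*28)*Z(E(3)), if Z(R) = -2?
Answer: 1400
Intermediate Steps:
E(l) = 4*l² (E(l) = (2*l)² = 4*l²)
(-25*28)*Z(E(3)) = -25*28*(-2) = -700*(-2) = 1400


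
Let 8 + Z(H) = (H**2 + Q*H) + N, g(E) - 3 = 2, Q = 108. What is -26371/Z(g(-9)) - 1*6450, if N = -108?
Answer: -2922421/449 ≈ -6508.7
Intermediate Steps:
g(E) = 5 (g(E) = 3 + 2 = 5)
Z(H) = -116 + H**2 + 108*H (Z(H) = -8 + ((H**2 + 108*H) - 108) = -8 + (-108 + H**2 + 108*H) = -116 + H**2 + 108*H)
-26371/Z(g(-9)) - 1*6450 = -26371/(-116 + 5**2 + 108*5) - 1*6450 = -26371/(-116 + 25 + 540) - 6450 = -26371/449 - 6450 = -2922421/449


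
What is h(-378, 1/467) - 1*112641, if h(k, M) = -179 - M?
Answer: -52686941/467 ≈ -1.1282e+5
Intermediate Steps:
h(-378, 1/467) - 1*112641 = (-179 - 1/467) - 1*112641 = (-179 - 1*1/467) - 112641 = (-179 - 1/467) - 112641 = -83594/467 - 112641 = -52686941/467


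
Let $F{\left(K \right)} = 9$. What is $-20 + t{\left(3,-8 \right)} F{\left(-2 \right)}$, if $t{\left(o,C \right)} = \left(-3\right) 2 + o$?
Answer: $-47$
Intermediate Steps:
$t{\left(o,C \right)} = -6 + o$
$-20 + t{\left(3,-8 \right)} F{\left(-2 \right)} = -20 + \left(-6 + 3\right) 9 = -20 - 27 = -47$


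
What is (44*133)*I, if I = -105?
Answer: -614460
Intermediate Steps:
(44*133)*I = (44*133)*(-105) = 5852*(-105) = -614460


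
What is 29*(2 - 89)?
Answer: -2523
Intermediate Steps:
29*(2 - 89) = 29*(-87) = -2523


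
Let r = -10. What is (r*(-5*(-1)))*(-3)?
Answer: 150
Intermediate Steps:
(r*(-5*(-1)))*(-3) = -(-50)*(-1)*(-3) = -10*5*(-3) = -50*(-3) = 150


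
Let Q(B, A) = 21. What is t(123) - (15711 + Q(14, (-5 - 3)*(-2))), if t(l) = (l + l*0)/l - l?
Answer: -15854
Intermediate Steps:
t(l) = 1 - l (t(l) = (l + 0)/l - l = l/l - l = 1 - l)
t(123) - (15711 + Q(14, (-5 - 3)*(-2))) = (1 - 1*123) - (15711 + 21) = (1 - 123) - 1*15732 = -122 - 15732 = -15854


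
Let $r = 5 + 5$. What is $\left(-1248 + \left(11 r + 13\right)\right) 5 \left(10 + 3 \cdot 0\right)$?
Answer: $-56250$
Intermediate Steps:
$r = 10$
$\left(-1248 + \left(11 r + 13\right)\right) 5 \left(10 + 3 \cdot 0\right) = \left(-1248 + \left(11 \cdot 10 + 13\right)\right) 5 \left(10 + 3 \cdot 0\right) = \left(-1248 + \left(110 + 13\right)\right) 5 \left(10 + 0\right) = \left(-1248 + 123\right) 5 \cdot 10 = \left(-1125\right) 50 = -56250$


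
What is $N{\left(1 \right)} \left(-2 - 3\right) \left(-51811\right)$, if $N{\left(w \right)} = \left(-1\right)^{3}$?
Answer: $-259055$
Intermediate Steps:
$N{\left(w \right)} = -1$
$N{\left(1 \right)} \left(-2 - 3\right) \left(-51811\right) = - (-2 - 3) \left(-51811\right) = \left(-1\right) \left(-5\right) \left(-51811\right) = 5 \left(-51811\right) = -259055$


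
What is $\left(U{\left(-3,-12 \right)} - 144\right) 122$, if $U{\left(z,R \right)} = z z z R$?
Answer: $21960$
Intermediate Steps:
$U{\left(z,R \right)} = R z^{3}$ ($U{\left(z,R \right)} = z^{2} R z = R z^{3}$)
$\left(U{\left(-3,-12 \right)} - 144\right) 122 = \left(- 12 \left(-3\right)^{3} - 144\right) 122 = \left(\left(-12\right) \left(-27\right) - 144\right) 122 = \left(324 - 144\right) 122 = 180 \cdot 122 = 21960$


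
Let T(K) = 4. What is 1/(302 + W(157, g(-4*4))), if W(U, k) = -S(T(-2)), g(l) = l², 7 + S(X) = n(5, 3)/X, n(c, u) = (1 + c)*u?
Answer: 2/609 ≈ 0.0032841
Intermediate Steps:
n(c, u) = u*(1 + c)
S(X) = -7 + 18/X (S(X) = -7 + (3*(1 + 5))/X = -7 + (3*6)/X = -7 + 18/X)
W(U, k) = 5/2 (W(U, k) = -(-7 + 18/4) = -(-7 + 18*(¼)) = -(-7 + 9/2) = -1*(-5/2) = 5/2)
1/(302 + W(157, g(-4*4))) = 1/(302 + 5/2) = 1/(609/2) = 2/609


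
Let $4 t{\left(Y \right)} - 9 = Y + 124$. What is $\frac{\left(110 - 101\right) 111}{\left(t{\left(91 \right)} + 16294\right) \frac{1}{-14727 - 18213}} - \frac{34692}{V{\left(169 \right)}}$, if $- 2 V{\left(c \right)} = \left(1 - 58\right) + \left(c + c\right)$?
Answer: $- \frac{270415182}{153145} \approx -1765.7$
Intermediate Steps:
$t{\left(Y \right)} = \frac{133}{4} + \frac{Y}{4}$ ($t{\left(Y \right)} = \frac{9}{4} + \frac{Y + 124}{4} = \frac{9}{4} + \frac{124 + Y}{4} = \frac{9}{4} + \left(31 + \frac{Y}{4}\right) = \frac{133}{4} + \frac{Y}{4}$)
$V{\left(c \right)} = \frac{57}{2} - c$ ($V{\left(c \right)} = - \frac{\left(1 - 58\right) + \left(c + c\right)}{2} = - \frac{-57 + 2 c}{2} = \frac{57}{2} - c$)
$\frac{\left(110 - 101\right) 111}{\left(t{\left(91 \right)} + 16294\right) \frac{1}{-14727 - 18213}} - \frac{34692}{V{\left(169 \right)}} = \frac{\left(110 - 101\right) 111}{\left(\left(\frac{133}{4} + \frac{1}{4} \cdot 91\right) + 16294\right) \frac{1}{-14727 - 18213}} - \frac{34692}{\frac{57}{2} - 169} = \frac{9 \cdot 111}{\left(\left(\frac{133}{4} + \frac{91}{4}\right) + 16294\right) \frac{1}{-32940}} - \frac{34692}{\frac{57}{2} - 169} = \frac{999}{\left(56 + 16294\right) \left(- \frac{1}{32940}\right)} - \frac{34692}{- \frac{281}{2}} = \frac{999}{16350 \left(- \frac{1}{32940}\right)} - - \frac{69384}{281} = \frac{999}{- \frac{545}{1098}} + \frac{69384}{281} = 999 \left(- \frac{1098}{545}\right) + \frac{69384}{281} = - \frac{1096902}{545} + \frac{69384}{281} = - \frac{270415182}{153145}$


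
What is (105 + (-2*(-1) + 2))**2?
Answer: 11881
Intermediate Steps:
(105 + (-2*(-1) + 2))**2 = (105 + (2 + 2))**2 = (105 + 4)**2 = 109**2 = 11881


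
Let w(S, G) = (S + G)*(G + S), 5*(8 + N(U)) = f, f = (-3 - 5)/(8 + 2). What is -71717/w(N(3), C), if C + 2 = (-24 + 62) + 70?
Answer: -44823125/5982916 ≈ -7.4919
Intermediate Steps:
f = -⅘ (f = -8/10 = -8*⅒ = -⅘ ≈ -0.80000)
C = 106 (C = -2 + ((-24 + 62) + 70) = -2 + (38 + 70) = -2 + 108 = 106)
N(U) = -204/25 (N(U) = -8 + (⅕)*(-⅘) = -8 - 4/25 = -204/25)
w(S, G) = (G + S)² (w(S, G) = (G + S)*(G + S) = (G + S)²)
-71717/w(N(3), C) = -71717/(106 - 204/25)² = -71717/((2446/25)²) = -71717/5982916/625 = -71717*625/5982916 = -44823125/5982916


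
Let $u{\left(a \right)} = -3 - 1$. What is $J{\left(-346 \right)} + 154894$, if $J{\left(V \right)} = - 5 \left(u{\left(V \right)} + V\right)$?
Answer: $156644$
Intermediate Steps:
$u{\left(a \right)} = -4$
$J{\left(V \right)} = 20 - 5 V$ ($J{\left(V \right)} = - 5 \left(-4 + V\right) = 20 - 5 V$)
$J{\left(-346 \right)} + 154894 = \left(20 - -1730\right) + 154894 = \left(20 + 1730\right) + 154894 = 1750 + 154894 = 156644$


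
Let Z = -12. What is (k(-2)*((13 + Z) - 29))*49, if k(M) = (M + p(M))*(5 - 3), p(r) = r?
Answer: 10976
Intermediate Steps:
k(M) = 4*M (k(M) = (M + M)*(5 - 3) = (2*M)*2 = 4*M)
(k(-2)*((13 + Z) - 29))*49 = ((4*(-2))*((13 - 12) - 29))*49 = -8*(1 - 29)*49 = -8*(-28)*49 = 224*49 = 10976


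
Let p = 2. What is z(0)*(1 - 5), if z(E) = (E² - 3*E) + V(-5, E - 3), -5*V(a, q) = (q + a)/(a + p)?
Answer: 32/15 ≈ 2.1333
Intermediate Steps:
V(a, q) = -(a + q)/(5*(2 + a)) (V(a, q) = -(q + a)/(5*(a + 2)) = -(a + q)/(5*(2 + a)))
z(E) = -8/15 + E² - 44*E/15 (z(E) = (E² - 3*E) + (-1*(-5) - (E - 3))/(5*(2 - 5)) = (E² - 3*E) + (⅕)*(5 - (-3 + E))/(-3) = (E² - 3*E) + (⅕)*(-⅓)*(5 + (3 - E)) = (E² - 3*E) + (⅕)*(-⅓)*(8 - E) = (E² - 3*E) + (-8/15 + E/15) = -8/15 + E² - 44*E/15)
z(0)*(1 - 5) = (-8/15 + 0² - 44/15*0)*(1 - 5) = (-8/15 + 0 + 0)*(-4) = -8/15*(-4) = 32/15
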